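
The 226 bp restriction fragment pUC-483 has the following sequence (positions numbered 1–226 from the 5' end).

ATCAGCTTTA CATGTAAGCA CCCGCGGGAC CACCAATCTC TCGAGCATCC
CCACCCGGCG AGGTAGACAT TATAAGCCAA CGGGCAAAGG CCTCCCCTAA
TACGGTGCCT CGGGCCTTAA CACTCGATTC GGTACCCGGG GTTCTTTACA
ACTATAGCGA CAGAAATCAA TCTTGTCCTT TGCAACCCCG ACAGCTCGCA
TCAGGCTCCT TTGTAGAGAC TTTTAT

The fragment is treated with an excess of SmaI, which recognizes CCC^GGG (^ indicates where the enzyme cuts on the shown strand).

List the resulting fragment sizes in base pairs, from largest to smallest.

137, 89 bp

The SmaI site (CCCGGG) starts at position 135.
SmaI cuts after base 3 of each site, so after position 137.
Linear molecule, 1 cut → 2 fragments:
  1–137 → 137 bp
  138–226 → 89 bp
Sorted largest to smallest: 137, 89 bp.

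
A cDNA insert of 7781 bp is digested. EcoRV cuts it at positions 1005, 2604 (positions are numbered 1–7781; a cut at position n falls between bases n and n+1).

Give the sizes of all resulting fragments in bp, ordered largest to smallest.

Linear molecule, 2 cuts → 3 fragments:
  1005 − 0 = 1005 bp
  2604 − 1005 = 1599 bp
  7781 − 2604 = 5177 bp
Sorted largest to smallest: 5177, 1599, 1005 bp.

5177, 1599, 1005 bp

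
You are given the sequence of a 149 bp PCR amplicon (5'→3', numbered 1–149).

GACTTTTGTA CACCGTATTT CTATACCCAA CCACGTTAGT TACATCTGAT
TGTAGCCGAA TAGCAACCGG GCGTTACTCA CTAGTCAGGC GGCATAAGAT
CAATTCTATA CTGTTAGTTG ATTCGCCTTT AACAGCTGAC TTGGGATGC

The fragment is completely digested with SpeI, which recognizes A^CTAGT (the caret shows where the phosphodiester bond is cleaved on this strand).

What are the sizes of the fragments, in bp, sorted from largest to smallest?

The SpeI site (ACTAGT) starts at position 80.
SpeI cuts after the first base of each site, so after position 80.
Linear molecule, 1 cut → 2 fragments:
  1–80 → 80 bp
  81–149 → 69 bp
Sorted largest to smallest: 80, 69 bp.

80, 69 bp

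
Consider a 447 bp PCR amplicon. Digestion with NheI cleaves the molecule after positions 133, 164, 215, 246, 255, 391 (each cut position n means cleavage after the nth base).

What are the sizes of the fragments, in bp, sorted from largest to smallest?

Linear molecule, 6 cuts → 7 fragments:
  133 − 0 = 133 bp
  164 − 133 = 31 bp
  215 − 164 = 51 bp
  246 − 215 = 31 bp
  255 − 246 = 9 bp
  391 − 255 = 136 bp
  447 − 391 = 56 bp
Sorted largest to smallest: 136, 133, 56, 51, 31, 31, 9 bp.

136, 133, 56, 51, 31, 31, 9 bp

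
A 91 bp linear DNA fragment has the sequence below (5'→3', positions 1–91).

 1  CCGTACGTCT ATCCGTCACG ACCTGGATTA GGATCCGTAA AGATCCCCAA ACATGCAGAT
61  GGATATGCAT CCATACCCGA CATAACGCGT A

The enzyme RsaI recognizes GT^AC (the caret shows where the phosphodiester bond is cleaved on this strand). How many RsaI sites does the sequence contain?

GTAC occurs starting at position 3.
RsaI cuts at 1 site.

1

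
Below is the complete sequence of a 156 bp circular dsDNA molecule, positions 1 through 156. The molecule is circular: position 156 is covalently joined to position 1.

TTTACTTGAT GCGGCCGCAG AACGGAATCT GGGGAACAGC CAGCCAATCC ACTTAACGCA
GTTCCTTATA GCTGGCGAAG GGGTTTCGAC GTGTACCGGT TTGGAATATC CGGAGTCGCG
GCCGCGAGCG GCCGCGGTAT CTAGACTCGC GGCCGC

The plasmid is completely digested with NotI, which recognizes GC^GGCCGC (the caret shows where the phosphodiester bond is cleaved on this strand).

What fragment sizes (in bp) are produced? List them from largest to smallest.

NotI sites (GCGGCCGC) start at positions 11, 118, 128, 149.
NotI cuts after base 2 of each site, so after positions 12, 119, 129, 150.
Circular molecule, 4 cuts → 4 fragments:
  13–119 → 107 bp
  120–129 → 10 bp
  130–150 → 21 bp
  151–156 then 1–12 → 6 + 12 = 18 bp
Sorted largest to smallest: 107, 21, 18, 10 bp.

107, 21, 18, 10 bp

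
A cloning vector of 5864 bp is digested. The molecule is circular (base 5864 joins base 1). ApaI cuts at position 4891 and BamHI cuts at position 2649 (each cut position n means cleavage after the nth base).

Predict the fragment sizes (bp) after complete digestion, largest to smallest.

Combined cut positions (sorted): 2649, 4891.
Circular molecule, 2 cuts → 2 fragments:
  4891 − 2649 = 2242 bp
  wrap: 5864 − 4891 + 2649 = 3622 bp
Sorted largest to smallest: 3622, 2242 bp.

3622, 2242 bp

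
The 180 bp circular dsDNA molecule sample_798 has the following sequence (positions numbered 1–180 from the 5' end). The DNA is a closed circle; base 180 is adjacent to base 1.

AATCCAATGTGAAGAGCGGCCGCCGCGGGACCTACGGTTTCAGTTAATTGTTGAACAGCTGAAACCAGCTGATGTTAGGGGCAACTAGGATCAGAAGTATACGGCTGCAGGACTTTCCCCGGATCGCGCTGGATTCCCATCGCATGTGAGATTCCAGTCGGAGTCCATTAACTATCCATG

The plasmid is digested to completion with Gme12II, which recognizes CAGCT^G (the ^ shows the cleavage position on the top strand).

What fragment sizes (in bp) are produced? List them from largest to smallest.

Gme12II sites (CAGCTG) start at positions 56, 66.
Gme12II cuts after base 5 of each site (before the last base), so after positions 60, 70.
Circular molecule, 2 cuts → 2 fragments:
  61–70 → 10 bp
  71–180 then 1–60 → 110 + 60 = 170 bp
Sorted largest to smallest: 170, 10 bp.

170, 10 bp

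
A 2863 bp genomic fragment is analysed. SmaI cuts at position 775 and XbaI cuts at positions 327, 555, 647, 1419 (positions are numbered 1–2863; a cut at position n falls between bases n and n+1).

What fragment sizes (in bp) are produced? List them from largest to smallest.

1444, 644, 327, 228, 128, 92 bp

Combined cut positions (sorted): 327, 555, 647, 775, 1419.
Linear molecule, 5 cuts → 6 fragments:
  327 − 0 = 327 bp
  555 − 327 = 228 bp
  647 − 555 = 92 bp
  775 − 647 = 128 bp
  1419 − 775 = 644 bp
  2863 − 1419 = 1444 bp
Sorted largest to smallest: 1444, 644, 327, 228, 128, 92 bp.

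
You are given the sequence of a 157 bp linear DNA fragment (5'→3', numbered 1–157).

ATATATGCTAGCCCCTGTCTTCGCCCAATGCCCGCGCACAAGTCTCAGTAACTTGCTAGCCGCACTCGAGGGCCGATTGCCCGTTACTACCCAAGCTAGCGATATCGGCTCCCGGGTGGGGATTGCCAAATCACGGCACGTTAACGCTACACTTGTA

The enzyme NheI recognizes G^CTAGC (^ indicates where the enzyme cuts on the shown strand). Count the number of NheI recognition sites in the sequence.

3

GCTAGC occurs starting at positions 7, 55, 95.
NheI cuts at 3 sites.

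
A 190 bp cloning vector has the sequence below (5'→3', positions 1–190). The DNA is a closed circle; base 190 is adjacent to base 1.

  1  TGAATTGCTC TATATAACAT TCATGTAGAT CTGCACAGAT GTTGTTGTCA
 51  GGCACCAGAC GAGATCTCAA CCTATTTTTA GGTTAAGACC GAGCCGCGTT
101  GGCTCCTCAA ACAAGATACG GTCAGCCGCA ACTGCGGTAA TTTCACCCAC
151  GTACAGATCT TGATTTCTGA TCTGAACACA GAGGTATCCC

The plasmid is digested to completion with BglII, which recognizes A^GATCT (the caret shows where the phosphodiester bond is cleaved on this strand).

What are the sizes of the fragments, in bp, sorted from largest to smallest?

BglII sites (AGATCT) start at positions 27, 62, 155.
BglII cuts after the first base of each site, so after positions 27, 62, 155.
Circular molecule, 3 cuts → 3 fragments:
  28–62 → 35 bp
  63–155 → 93 bp
  156–190 then 1–27 → 35 + 27 = 62 bp
Sorted largest to smallest: 93, 62, 35 bp.

93, 62, 35 bp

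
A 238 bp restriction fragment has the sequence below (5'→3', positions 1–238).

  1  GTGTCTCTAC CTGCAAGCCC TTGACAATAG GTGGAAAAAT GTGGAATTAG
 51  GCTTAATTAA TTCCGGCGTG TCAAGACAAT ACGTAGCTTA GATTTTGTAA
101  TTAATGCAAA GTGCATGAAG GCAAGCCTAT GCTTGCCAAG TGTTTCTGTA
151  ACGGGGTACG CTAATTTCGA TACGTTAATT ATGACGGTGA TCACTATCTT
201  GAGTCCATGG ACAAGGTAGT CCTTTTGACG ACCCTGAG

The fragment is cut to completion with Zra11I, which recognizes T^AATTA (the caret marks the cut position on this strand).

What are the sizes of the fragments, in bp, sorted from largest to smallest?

78, 62, 54, 44 bp

Zra11I sites (TAATTA) start at positions 54, 98, 176.
Zra11I cuts after the first base of each site, so after positions 54, 98, 176.
Linear molecule, 3 cuts → 4 fragments:
  1–54 → 54 bp
  55–98 → 44 bp
  99–176 → 78 bp
  177–238 → 62 bp
Sorted largest to smallest: 78, 62, 54, 44 bp.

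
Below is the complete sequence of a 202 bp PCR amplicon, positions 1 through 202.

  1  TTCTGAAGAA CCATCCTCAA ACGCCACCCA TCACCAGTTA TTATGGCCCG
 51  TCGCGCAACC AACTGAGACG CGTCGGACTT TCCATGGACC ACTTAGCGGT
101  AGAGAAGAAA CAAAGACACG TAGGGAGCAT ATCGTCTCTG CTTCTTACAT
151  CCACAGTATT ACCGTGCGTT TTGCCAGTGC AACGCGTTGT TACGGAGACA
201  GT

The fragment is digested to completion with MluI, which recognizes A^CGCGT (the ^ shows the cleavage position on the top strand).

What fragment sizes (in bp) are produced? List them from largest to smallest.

114, 68, 20 bp

MluI sites (ACGCGT) start at positions 68, 182.
MluI cuts after the first base of each site, so after positions 68, 182.
Linear molecule, 2 cuts → 3 fragments:
  1–68 → 68 bp
  69–182 → 114 bp
  183–202 → 20 bp
Sorted largest to smallest: 114, 68, 20 bp.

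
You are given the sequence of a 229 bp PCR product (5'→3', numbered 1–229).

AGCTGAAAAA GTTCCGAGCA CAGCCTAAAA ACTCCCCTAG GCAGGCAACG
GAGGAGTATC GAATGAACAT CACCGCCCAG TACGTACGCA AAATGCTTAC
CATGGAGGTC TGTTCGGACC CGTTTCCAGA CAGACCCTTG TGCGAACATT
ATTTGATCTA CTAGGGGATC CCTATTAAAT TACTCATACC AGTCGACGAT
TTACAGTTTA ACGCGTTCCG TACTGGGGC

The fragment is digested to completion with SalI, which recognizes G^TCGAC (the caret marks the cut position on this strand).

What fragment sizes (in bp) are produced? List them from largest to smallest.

The SalI site (GTCGAC) starts at position 192.
SalI cuts after the first base of each site, so after position 192.
Linear molecule, 1 cut → 2 fragments:
  1–192 → 192 bp
  193–229 → 37 bp
Sorted largest to smallest: 192, 37 bp.

192, 37 bp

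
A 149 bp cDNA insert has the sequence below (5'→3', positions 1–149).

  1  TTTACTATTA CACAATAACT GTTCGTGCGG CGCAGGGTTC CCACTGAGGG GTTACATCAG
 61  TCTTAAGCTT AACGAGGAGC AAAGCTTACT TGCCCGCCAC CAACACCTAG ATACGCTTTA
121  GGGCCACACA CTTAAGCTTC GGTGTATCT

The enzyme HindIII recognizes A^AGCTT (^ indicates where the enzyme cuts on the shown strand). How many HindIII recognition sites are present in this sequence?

3

AAGCTT occurs starting at positions 65, 82, 134.
HindIII cuts at 3 sites.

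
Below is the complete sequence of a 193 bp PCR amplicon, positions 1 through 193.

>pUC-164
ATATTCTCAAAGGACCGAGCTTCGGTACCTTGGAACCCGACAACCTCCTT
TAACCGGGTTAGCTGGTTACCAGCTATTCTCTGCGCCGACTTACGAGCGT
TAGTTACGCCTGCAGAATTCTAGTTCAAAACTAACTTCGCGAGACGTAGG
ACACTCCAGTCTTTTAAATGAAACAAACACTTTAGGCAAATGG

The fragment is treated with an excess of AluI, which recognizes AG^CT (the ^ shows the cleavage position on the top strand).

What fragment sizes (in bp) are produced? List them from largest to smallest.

AluI sites (AGCT) start at positions 18, 61, 72.
AluI cuts after base 2 of each site, so after positions 19, 62, 73.
Linear molecule, 3 cuts → 4 fragments:
  1–19 → 19 bp
  20–62 → 43 bp
  63–73 → 11 bp
  74–193 → 120 bp
Sorted largest to smallest: 120, 43, 19, 11 bp.

120, 43, 19, 11 bp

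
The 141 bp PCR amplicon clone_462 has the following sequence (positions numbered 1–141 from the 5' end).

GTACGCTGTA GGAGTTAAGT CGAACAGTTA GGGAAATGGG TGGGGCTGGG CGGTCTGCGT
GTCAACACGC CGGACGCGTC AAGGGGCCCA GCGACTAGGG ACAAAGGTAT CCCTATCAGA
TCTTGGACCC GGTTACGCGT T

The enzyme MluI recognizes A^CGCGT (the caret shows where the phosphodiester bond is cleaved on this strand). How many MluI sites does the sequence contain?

2

ACGCGT occurs starting at positions 74, 135.
MluI cuts at 2 sites.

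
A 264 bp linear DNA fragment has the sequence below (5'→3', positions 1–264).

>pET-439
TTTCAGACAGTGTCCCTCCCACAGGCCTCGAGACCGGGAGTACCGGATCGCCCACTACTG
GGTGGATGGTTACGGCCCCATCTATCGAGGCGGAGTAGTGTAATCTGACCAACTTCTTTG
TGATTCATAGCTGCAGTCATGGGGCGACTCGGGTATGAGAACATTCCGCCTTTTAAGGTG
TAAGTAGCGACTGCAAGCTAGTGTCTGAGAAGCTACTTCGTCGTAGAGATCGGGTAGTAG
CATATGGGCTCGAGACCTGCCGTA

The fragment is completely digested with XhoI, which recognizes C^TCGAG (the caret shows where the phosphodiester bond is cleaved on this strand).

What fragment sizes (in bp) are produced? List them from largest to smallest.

222, 27, 15 bp

XhoI sites (CTCGAG) start at positions 27, 249.
XhoI cuts after the first base of each site, so after positions 27, 249.
Linear molecule, 2 cuts → 3 fragments:
  1–27 → 27 bp
  28–249 → 222 bp
  250–264 → 15 bp
Sorted largest to smallest: 222, 27, 15 bp.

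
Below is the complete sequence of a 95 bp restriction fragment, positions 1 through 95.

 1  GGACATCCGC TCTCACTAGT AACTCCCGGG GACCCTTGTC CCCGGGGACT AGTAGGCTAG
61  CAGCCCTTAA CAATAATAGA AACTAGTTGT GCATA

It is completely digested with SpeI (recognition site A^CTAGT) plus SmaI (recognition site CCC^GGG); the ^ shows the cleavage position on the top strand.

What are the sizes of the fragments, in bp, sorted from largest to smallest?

SpeI sites (ACTAGT) start at positions 15, 48, 82.
SpeI cuts after the first base of each site, so after positions 15, 48, 82.
SmaI sites (CCCGGG) start at positions 25, 41.
SmaI cuts after base 3 of each site, so after positions 27, 43.
Combined cut positions: 15, 27, 43, 48, 82.
Linear molecule, 5 cuts → 6 fragments:
  1–15 → 15 bp
  16–27 → 12 bp
  28–43 → 16 bp
  44–48 → 5 bp
  49–82 → 34 bp
  83–95 → 13 bp
Sorted largest to smallest: 34, 16, 15, 13, 12, 5 bp.

34, 16, 15, 13, 12, 5 bp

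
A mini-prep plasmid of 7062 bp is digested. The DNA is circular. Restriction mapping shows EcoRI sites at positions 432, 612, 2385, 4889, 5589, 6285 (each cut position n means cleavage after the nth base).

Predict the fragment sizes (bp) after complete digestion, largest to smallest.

2504, 1773, 1209, 700, 696, 180 bp

Circular molecule, 6 cuts → 6 fragments:
  612 − 432 = 180 bp
  2385 − 612 = 1773 bp
  4889 − 2385 = 2504 bp
  5589 − 4889 = 700 bp
  6285 − 5589 = 696 bp
  wrap: 7062 − 6285 + 432 = 1209 bp
Sorted largest to smallest: 2504, 1773, 1209, 700, 696, 180 bp.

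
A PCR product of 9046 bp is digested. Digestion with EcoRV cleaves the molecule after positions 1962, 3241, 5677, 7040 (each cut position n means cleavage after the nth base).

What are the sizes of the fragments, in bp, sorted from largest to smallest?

Linear molecule, 4 cuts → 5 fragments:
  1962 − 0 = 1962 bp
  3241 − 1962 = 1279 bp
  5677 − 3241 = 2436 bp
  7040 − 5677 = 1363 bp
  9046 − 7040 = 2006 bp
Sorted largest to smallest: 2436, 2006, 1962, 1363, 1279 bp.

2436, 2006, 1962, 1363, 1279 bp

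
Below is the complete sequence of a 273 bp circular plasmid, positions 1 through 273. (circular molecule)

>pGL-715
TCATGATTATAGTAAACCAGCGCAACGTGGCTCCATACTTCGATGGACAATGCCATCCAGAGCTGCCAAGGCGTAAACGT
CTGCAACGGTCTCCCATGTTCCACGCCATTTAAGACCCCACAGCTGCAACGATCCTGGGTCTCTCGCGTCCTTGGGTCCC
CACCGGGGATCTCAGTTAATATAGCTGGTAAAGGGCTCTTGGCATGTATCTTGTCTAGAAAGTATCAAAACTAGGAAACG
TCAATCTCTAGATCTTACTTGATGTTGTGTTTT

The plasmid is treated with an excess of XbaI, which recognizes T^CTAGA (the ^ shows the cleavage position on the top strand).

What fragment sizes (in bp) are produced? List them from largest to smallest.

XbaI sites (TCTAGA) start at positions 214, 247.
XbaI cuts after the first base of each site, so after positions 214, 247.
Circular molecule, 2 cuts → 2 fragments:
  215–247 → 33 bp
  248–273 then 1–214 → 26 + 214 = 240 bp
Sorted largest to smallest: 240, 33 bp.

240, 33 bp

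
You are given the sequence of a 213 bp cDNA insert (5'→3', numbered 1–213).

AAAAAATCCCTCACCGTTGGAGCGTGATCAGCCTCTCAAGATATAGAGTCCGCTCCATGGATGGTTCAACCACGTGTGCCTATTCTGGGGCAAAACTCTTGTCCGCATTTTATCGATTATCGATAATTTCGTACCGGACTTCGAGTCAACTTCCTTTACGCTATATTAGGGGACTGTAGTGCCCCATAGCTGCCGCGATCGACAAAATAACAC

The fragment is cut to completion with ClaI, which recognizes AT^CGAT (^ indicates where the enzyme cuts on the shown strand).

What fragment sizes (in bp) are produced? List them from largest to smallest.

ClaI sites (ATCGAT) start at positions 112, 119.
ClaI cuts after base 2 of each site, so after positions 113, 120.
Linear molecule, 2 cuts → 3 fragments:
  1–113 → 113 bp
  114–120 → 7 bp
  121–213 → 93 bp
Sorted largest to smallest: 113, 93, 7 bp.

113, 93, 7 bp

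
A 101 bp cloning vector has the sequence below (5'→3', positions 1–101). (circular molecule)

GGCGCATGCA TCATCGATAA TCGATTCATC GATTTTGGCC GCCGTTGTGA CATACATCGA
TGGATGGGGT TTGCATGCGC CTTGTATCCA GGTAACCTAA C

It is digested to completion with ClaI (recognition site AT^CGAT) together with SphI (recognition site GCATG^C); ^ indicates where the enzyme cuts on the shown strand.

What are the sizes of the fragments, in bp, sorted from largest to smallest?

32, 28, 20, 8, 7, 6 bp

ClaI sites (ATCGAT) start at positions 13, 20, 28, 56.
ClaI cuts after base 2 of each site, so after positions 14, 21, 29, 57.
SphI sites (GCATGC) start at positions 4, 73.
SphI cuts after base 5 of each site (before the last base), so after positions 8, 77.
Combined cut positions: 8, 14, 21, 29, 57, 77.
Circular molecule, 6 cuts → 6 fragments:
  9–14 → 6 bp
  15–21 → 7 bp
  22–29 → 8 bp
  30–57 → 28 bp
  58–77 → 20 bp
  78–101 then 1–8 → 24 + 8 = 32 bp
Sorted largest to smallest: 32, 28, 20, 8, 7, 6 bp.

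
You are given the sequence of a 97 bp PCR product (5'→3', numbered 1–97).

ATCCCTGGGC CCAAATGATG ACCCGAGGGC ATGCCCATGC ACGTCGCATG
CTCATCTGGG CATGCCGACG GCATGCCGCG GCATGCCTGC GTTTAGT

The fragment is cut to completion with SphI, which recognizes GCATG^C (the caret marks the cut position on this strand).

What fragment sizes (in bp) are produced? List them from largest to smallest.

33, 17, 14, 12, 11, 10 bp

SphI sites (GCATGC) start at positions 29, 46, 60, 71, 81.
SphI cuts after base 5 of each site (before the last base), so after positions 33, 50, 64, 75, 85.
Linear molecule, 5 cuts → 6 fragments:
  1–33 → 33 bp
  34–50 → 17 bp
  51–64 → 14 bp
  65–75 → 11 bp
  76–85 → 10 bp
  86–97 → 12 bp
Sorted largest to smallest: 33, 17, 14, 12, 11, 10 bp.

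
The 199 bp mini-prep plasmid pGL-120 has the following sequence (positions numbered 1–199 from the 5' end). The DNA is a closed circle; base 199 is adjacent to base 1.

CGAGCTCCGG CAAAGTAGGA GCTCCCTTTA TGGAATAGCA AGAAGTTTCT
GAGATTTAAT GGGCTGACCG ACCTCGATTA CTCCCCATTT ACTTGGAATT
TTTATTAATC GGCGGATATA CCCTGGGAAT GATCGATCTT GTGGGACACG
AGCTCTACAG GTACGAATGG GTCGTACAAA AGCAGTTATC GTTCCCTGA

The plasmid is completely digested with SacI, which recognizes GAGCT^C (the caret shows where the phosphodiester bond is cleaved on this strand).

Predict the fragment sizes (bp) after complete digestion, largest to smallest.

131, 51, 17 bp

SacI sites (GAGCTC) start at positions 2, 19, 150.
SacI cuts after base 5 of each site (before the last base), so after positions 6, 23, 154.
Circular molecule, 3 cuts → 3 fragments:
  7–23 → 17 bp
  24–154 → 131 bp
  155–199 then 1–6 → 45 + 6 = 51 bp
Sorted largest to smallest: 131, 51, 17 bp.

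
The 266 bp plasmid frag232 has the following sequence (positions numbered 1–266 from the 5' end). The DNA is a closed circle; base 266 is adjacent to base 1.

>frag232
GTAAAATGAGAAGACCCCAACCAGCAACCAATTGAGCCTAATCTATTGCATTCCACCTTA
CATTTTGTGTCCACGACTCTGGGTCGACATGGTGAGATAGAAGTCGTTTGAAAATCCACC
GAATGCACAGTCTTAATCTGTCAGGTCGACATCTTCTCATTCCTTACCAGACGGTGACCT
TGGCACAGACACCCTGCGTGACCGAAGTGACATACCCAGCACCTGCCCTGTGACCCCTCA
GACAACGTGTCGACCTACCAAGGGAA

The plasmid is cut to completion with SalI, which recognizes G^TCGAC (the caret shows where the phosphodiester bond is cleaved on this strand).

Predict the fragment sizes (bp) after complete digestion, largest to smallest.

104, 100, 62 bp

SalI sites (GTCGAC) start at positions 83, 145, 249.
SalI cuts after the first base of each site, so after positions 83, 145, 249.
Circular molecule, 3 cuts → 3 fragments:
  84–145 → 62 bp
  146–249 → 104 bp
  250–266 then 1–83 → 17 + 83 = 100 bp
Sorted largest to smallest: 104, 100, 62 bp.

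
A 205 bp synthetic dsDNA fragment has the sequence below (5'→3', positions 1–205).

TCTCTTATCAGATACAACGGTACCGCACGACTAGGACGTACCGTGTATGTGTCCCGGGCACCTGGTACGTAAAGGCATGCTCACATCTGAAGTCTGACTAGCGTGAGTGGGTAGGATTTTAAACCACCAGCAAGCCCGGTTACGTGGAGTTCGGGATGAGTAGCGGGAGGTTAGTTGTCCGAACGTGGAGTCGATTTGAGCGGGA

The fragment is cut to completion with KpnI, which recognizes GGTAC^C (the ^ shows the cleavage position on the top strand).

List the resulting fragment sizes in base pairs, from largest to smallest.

The KpnI site (GGTACC) starts at position 19.
KpnI cuts after base 5 of each site (before the last base), so after position 23.
Linear molecule, 1 cut → 2 fragments:
  1–23 → 23 bp
  24–205 → 182 bp
Sorted largest to smallest: 182, 23 bp.

182, 23 bp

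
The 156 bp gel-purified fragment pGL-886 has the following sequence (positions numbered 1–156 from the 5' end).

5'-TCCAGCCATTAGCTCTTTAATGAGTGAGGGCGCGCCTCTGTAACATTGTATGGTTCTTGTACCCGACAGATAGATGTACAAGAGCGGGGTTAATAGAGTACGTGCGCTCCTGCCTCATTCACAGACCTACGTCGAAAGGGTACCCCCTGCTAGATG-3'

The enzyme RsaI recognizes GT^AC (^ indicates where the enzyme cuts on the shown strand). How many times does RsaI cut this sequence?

4

GTAC occurs starting at positions 59, 76, 98, 140.
RsaI cuts at 4 sites.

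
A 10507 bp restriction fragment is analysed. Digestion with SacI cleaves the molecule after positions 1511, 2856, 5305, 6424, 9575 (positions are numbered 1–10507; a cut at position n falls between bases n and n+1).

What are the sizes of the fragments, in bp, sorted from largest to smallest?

3151, 2449, 1511, 1345, 1119, 932 bp

Linear molecule, 5 cuts → 6 fragments:
  1511 − 0 = 1511 bp
  2856 − 1511 = 1345 bp
  5305 − 2856 = 2449 bp
  6424 − 5305 = 1119 bp
  9575 − 6424 = 3151 bp
  10507 − 9575 = 932 bp
Sorted largest to smallest: 3151, 2449, 1511, 1345, 1119, 932 bp.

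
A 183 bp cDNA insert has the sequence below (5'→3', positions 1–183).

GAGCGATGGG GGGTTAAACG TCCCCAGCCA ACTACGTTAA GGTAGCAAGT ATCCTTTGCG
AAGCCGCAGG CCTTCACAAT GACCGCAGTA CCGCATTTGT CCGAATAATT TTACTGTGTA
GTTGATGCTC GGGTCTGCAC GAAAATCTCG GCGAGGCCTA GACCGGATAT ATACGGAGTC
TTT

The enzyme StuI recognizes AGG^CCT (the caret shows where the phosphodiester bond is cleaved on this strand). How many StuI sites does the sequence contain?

AGGCCT occurs starting at positions 68, 154.
StuI cuts at 2 sites.

2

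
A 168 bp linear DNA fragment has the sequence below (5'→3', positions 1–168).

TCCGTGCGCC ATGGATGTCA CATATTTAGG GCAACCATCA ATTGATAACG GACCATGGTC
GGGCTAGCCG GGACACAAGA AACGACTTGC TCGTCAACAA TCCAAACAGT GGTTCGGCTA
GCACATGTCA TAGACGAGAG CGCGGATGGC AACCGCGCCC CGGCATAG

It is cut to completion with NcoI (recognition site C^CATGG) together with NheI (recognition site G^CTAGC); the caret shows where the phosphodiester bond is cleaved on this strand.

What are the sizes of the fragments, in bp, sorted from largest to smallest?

54, 51, 44, 10, 9 bp

NcoI sites (CCATGG) start at positions 9, 53.
NcoI cuts after the first base of each site, so after positions 9, 53.
NheI sites (GCTAGC) start at positions 63, 117.
NheI cuts after the first base of each site, so after positions 63, 117.
Combined cut positions: 9, 53, 63, 117.
Linear molecule, 4 cuts → 5 fragments:
  1–9 → 9 bp
  10–53 → 44 bp
  54–63 → 10 bp
  64–117 → 54 bp
  118–168 → 51 bp
Sorted largest to smallest: 54, 51, 44, 10, 9 bp.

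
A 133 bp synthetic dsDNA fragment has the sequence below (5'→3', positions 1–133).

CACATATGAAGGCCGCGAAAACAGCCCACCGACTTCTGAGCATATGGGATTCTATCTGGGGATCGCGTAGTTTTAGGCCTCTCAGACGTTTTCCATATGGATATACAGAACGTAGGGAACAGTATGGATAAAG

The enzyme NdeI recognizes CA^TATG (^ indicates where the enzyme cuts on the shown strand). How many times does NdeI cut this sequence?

CATATG occurs starting at positions 3, 41, 94.
NdeI cuts at 3 sites.

3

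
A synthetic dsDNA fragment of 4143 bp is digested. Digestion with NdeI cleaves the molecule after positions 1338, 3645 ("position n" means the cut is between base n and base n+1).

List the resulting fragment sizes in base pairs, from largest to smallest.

2307, 1338, 498 bp

Linear molecule, 2 cuts → 3 fragments:
  1338 − 0 = 1338 bp
  3645 − 1338 = 2307 bp
  4143 − 3645 = 498 bp
Sorted largest to smallest: 2307, 1338, 498 bp.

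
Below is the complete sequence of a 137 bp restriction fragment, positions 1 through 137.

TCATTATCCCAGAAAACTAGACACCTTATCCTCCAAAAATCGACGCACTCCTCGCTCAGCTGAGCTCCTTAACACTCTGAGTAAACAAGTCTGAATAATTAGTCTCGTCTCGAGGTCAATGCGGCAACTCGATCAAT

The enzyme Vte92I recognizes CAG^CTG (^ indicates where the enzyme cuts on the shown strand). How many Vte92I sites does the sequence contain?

CAGCTG occurs starting at position 57.
Vte92I cuts at 1 site.

1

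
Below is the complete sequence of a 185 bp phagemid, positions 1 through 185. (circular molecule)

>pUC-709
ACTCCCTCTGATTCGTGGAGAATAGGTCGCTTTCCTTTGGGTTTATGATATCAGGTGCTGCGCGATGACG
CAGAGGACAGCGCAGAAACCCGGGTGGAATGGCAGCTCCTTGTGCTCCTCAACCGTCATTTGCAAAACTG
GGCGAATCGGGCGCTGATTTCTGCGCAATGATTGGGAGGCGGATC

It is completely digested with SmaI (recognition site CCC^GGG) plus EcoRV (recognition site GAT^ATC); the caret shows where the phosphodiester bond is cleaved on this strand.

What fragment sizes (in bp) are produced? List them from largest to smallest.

The SmaI site (CCCGGG) starts at position 89.
SmaI cuts after base 3 of each site, so after position 91.
The EcoRV site (GATATC) starts at position 47.
EcoRV cuts after base 3 of each site, so after position 49.
Combined cut positions: 49, 91.
Circular molecule, 2 cuts → 2 fragments:
  50–91 → 42 bp
  92–185 then 1–49 → 94 + 49 = 143 bp
Sorted largest to smallest: 143, 42 bp.

143, 42 bp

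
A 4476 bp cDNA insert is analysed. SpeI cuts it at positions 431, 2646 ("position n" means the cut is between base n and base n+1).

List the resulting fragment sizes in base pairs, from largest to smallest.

2215, 1830, 431 bp

Linear molecule, 2 cuts → 3 fragments:
  431 − 0 = 431 bp
  2646 − 431 = 2215 bp
  4476 − 2646 = 1830 bp
Sorted largest to smallest: 2215, 1830, 431 bp.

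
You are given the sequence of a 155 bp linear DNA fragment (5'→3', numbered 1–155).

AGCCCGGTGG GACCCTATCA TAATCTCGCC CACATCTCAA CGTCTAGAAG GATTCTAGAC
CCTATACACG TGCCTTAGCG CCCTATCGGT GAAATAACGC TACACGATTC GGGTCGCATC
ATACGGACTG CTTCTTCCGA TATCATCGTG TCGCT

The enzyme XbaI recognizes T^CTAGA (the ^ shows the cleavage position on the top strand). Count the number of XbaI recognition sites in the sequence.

2

TCTAGA occurs starting at positions 43, 54.
XbaI cuts at 2 sites.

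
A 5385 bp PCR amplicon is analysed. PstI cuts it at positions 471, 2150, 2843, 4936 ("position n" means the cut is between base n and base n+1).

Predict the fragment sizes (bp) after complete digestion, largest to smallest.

Linear molecule, 4 cuts → 5 fragments:
  471 − 0 = 471 bp
  2150 − 471 = 1679 bp
  2843 − 2150 = 693 bp
  4936 − 2843 = 2093 bp
  5385 − 4936 = 449 bp
Sorted largest to smallest: 2093, 1679, 693, 471, 449 bp.

2093, 1679, 693, 471, 449 bp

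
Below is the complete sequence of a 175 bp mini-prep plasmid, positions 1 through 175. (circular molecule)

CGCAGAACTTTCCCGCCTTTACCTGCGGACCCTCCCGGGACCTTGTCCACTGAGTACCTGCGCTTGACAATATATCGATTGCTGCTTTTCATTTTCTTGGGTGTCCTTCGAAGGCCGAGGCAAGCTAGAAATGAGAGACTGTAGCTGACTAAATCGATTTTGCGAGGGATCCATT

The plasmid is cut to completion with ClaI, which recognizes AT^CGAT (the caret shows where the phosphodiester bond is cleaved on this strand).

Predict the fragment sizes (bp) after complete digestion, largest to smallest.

ClaI sites (ATCGAT) start at positions 74, 153.
ClaI cuts after base 2 of each site, so after positions 75, 154.
Circular molecule, 2 cuts → 2 fragments:
  76–154 → 79 bp
  155–175 then 1–75 → 21 + 75 = 96 bp
Sorted largest to smallest: 96, 79 bp.

96, 79 bp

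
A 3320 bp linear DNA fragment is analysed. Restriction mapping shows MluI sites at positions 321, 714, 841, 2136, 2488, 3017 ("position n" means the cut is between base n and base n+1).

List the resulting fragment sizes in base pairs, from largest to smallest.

Linear molecule, 6 cuts → 7 fragments:
  321 − 0 = 321 bp
  714 − 321 = 393 bp
  841 − 714 = 127 bp
  2136 − 841 = 1295 bp
  2488 − 2136 = 352 bp
  3017 − 2488 = 529 bp
  3320 − 3017 = 303 bp
Sorted largest to smallest: 1295, 529, 393, 352, 321, 303, 127 bp.

1295, 529, 393, 352, 321, 303, 127 bp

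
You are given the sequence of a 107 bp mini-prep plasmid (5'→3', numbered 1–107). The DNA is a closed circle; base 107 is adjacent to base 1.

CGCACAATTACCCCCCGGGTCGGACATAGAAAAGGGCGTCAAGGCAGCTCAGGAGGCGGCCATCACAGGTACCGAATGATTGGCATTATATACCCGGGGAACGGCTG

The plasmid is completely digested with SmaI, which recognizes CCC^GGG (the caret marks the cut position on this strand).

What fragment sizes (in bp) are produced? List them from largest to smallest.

SmaI sites (CCCGGG) start at positions 14, 93.
SmaI cuts after base 3 of each site, so after positions 16, 95.
Circular molecule, 2 cuts → 2 fragments:
  17–95 → 79 bp
  96–107 then 1–16 → 12 + 16 = 28 bp
Sorted largest to smallest: 79, 28 bp.

79, 28 bp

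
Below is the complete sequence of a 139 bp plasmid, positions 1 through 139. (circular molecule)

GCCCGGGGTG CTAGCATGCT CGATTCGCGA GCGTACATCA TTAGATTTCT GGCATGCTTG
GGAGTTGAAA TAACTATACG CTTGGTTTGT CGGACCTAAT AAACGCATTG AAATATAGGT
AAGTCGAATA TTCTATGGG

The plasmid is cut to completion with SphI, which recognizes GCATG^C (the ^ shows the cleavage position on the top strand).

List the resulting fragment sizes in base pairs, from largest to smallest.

SphI sites (GCATGC) start at positions 14, 52.
SphI cuts after base 5 of each site (before the last base), so after positions 18, 56.
Circular molecule, 2 cuts → 2 fragments:
  19–56 → 38 bp
  57–139 then 1–18 → 83 + 18 = 101 bp
Sorted largest to smallest: 101, 38 bp.

101, 38 bp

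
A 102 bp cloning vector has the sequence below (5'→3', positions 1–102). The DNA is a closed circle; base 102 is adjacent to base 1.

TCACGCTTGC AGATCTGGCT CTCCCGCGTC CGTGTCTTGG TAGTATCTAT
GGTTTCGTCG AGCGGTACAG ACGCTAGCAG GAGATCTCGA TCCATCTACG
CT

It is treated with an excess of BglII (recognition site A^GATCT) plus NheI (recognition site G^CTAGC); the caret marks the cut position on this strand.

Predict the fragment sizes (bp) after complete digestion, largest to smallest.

62, 31, 9 bp

BglII sites (AGATCT) start at positions 11, 82.
BglII cuts after the first base of each site, so after positions 11, 82.
The NheI site (GCTAGC) starts at position 73.
NheI cuts after the first base of each site, so after position 73.
Combined cut positions: 11, 73, 82.
Circular molecule, 3 cuts → 3 fragments:
  12–73 → 62 bp
  74–82 → 9 bp
  83–102 then 1–11 → 20 + 11 = 31 bp
Sorted largest to smallest: 62, 31, 9 bp.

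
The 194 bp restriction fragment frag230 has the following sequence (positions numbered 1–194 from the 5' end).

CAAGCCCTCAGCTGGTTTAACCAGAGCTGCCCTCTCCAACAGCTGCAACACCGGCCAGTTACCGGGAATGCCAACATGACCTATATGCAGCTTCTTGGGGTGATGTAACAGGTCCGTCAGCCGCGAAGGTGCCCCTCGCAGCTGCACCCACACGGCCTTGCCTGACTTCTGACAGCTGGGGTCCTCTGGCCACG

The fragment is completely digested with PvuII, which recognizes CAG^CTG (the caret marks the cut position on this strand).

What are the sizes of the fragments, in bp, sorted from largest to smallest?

PvuII sites (CAGCTG) start at positions 9, 40, 139, 173.
PvuII cuts after base 3 of each site, so after positions 11, 42, 141, 175.
Linear molecule, 4 cuts → 5 fragments:
  1–11 → 11 bp
  12–42 → 31 bp
  43–141 → 99 bp
  142–175 → 34 bp
  176–194 → 19 bp
Sorted largest to smallest: 99, 34, 31, 19, 11 bp.

99, 34, 31, 19, 11 bp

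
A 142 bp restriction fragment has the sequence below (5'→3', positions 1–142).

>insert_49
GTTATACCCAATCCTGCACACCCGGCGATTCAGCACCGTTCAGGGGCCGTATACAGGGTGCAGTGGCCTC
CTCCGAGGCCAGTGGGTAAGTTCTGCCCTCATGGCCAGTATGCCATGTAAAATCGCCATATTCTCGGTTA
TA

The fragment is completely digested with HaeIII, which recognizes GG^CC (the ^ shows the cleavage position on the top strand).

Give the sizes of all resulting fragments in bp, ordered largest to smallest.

HaeIII sites (GGCC) start at positions 45, 65, 77, 103.
HaeIII cuts after base 2 of each site, so after positions 46, 66, 78, 104.
Linear molecule, 4 cuts → 5 fragments:
  1–46 → 46 bp
  47–66 → 20 bp
  67–78 → 12 bp
  79–104 → 26 bp
  105–142 → 38 bp
Sorted largest to smallest: 46, 38, 26, 20, 12 bp.

46, 38, 26, 20, 12 bp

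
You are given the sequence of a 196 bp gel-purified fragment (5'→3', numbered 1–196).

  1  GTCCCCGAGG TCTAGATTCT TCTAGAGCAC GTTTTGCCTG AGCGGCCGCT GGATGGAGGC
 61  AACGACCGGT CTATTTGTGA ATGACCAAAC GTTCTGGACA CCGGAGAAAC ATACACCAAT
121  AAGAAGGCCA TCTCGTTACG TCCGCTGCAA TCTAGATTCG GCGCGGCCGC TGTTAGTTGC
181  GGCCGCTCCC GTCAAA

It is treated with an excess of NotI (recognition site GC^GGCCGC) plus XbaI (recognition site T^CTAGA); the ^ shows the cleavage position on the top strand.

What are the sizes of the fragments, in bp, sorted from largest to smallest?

NotI sites (GCGGCCGC) start at positions 42, 163, 179.
NotI cuts after base 2 of each site, so after positions 43, 164, 180.
XbaI sites (TCTAGA) start at positions 11, 21, 151.
XbaI cuts after the first base of each site, so after positions 11, 21, 151.
Combined cut positions: 11, 21, 43, 151, 164, 180.
Linear molecule, 6 cuts → 7 fragments:
  1–11 → 11 bp
  12–21 → 10 bp
  22–43 → 22 bp
  44–151 → 108 bp
  152–164 → 13 bp
  165–180 → 16 bp
  181–196 → 16 bp
Sorted largest to smallest: 108, 22, 16, 16, 13, 11, 10 bp.

108, 22, 16, 16, 13, 11, 10 bp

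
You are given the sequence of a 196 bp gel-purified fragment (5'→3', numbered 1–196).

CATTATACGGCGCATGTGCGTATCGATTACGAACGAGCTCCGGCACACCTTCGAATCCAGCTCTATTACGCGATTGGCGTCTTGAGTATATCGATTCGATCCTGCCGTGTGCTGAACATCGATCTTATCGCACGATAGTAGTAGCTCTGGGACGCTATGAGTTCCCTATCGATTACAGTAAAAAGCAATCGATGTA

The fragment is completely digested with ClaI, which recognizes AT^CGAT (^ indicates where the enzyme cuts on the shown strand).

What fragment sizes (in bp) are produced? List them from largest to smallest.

68, 50, 28, 23, 20, 7 bp

ClaI sites (ATCGAT) start at positions 22, 90, 118, 168, 188.
ClaI cuts after base 2 of each site, so after positions 23, 91, 119, 169, 189.
Linear molecule, 5 cuts → 6 fragments:
  1–23 → 23 bp
  24–91 → 68 bp
  92–119 → 28 bp
  120–169 → 50 bp
  170–189 → 20 bp
  190–196 → 7 bp
Sorted largest to smallest: 68, 50, 28, 23, 20, 7 bp.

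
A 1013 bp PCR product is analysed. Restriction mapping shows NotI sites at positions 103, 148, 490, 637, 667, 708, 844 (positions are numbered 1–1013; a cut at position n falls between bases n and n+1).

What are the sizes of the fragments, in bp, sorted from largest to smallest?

342, 169, 147, 136, 103, 45, 41, 30 bp

Linear molecule, 7 cuts → 8 fragments:
  103 − 0 = 103 bp
  148 − 103 = 45 bp
  490 − 148 = 342 bp
  637 − 490 = 147 bp
  667 − 637 = 30 bp
  708 − 667 = 41 bp
  844 − 708 = 136 bp
  1013 − 844 = 169 bp
Sorted largest to smallest: 342, 169, 147, 136, 103, 45, 41, 30 bp.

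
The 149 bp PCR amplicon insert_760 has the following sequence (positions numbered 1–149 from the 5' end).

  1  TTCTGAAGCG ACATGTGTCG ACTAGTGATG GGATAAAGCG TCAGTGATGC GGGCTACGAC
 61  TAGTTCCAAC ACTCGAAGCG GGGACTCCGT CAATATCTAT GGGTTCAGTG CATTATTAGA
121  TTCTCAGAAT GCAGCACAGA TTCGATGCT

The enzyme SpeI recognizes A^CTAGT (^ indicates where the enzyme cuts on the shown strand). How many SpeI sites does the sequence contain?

2

ACTAGT occurs starting at positions 21, 59.
SpeI cuts at 2 sites.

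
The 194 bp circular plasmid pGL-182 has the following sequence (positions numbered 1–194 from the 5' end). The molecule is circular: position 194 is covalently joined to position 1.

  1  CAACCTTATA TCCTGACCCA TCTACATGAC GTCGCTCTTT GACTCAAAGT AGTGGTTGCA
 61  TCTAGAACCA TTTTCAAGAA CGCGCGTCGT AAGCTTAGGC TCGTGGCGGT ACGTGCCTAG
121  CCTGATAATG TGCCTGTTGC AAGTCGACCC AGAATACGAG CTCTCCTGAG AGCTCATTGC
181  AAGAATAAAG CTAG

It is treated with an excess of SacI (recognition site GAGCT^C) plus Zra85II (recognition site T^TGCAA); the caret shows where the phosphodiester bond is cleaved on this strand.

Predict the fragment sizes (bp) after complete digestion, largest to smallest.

SacI sites (GAGCTC) start at positions 158, 170.
SacI cuts after base 5 of each site (before the last base), so after positions 162, 174.
Zra85II sites (TTGCAA) start at positions 137, 177.
Zra85II cuts after the first base of each site, so after positions 137, 177.
Combined cut positions: 137, 162, 174, 177.
Circular molecule, 4 cuts → 4 fragments:
  138–162 → 25 bp
  163–174 → 12 bp
  175–177 → 3 bp
  178–194 then 1–137 → 17 + 137 = 154 bp
Sorted largest to smallest: 154, 25, 12, 3 bp.

154, 25, 12, 3 bp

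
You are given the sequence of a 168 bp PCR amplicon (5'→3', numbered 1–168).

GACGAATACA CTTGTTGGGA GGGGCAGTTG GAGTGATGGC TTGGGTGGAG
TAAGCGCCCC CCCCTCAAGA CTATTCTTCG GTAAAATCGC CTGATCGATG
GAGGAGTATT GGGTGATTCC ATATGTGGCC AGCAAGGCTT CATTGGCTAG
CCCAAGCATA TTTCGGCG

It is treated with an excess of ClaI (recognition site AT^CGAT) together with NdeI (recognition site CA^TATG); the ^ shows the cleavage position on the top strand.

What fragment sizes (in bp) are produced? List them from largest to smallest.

95, 47, 26 bp

The ClaI site (ATCGAT) starts at position 94.
ClaI cuts after base 2 of each site, so after position 95.
The NdeI site (CATATG) starts at position 120.
NdeI cuts after base 2 of each site, so after position 121.
Combined cut positions: 95, 121.
Linear molecule, 2 cuts → 3 fragments:
  1–95 → 95 bp
  96–121 → 26 bp
  122–168 → 47 bp
Sorted largest to smallest: 95, 47, 26 bp.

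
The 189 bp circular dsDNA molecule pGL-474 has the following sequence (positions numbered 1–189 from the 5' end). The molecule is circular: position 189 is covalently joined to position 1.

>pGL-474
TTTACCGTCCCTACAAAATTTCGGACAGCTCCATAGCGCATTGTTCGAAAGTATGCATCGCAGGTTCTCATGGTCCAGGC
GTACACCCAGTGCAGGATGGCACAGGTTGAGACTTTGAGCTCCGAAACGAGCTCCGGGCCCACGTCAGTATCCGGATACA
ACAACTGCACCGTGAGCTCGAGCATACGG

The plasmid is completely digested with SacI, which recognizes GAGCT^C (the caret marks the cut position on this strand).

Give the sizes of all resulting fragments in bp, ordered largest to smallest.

SacI sites (GAGCTC) start at positions 117, 129, 174.
SacI cuts after base 5 of each site (before the last base), so after positions 121, 133, 178.
Circular molecule, 3 cuts → 3 fragments:
  122–133 → 12 bp
  134–178 → 45 bp
  179–189 then 1–121 → 11 + 121 = 132 bp
Sorted largest to smallest: 132, 45, 12 bp.

132, 45, 12 bp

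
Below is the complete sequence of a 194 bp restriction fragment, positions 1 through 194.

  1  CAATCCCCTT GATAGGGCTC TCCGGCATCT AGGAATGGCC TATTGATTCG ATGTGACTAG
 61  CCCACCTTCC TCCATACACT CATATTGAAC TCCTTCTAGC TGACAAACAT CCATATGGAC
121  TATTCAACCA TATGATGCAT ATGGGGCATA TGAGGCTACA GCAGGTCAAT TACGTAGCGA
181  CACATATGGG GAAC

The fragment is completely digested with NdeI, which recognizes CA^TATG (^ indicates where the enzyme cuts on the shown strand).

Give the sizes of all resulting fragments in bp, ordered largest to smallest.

113, 36, 17, 10, 9, 9 bp

NdeI sites (CATATG) start at positions 112, 129, 138, 147, 183.
NdeI cuts after base 2 of each site, so after positions 113, 130, 139, 148, 184.
Linear molecule, 5 cuts → 6 fragments:
  1–113 → 113 bp
  114–130 → 17 bp
  131–139 → 9 bp
  140–148 → 9 bp
  149–184 → 36 bp
  185–194 → 10 bp
Sorted largest to smallest: 113, 36, 17, 10, 9, 9 bp.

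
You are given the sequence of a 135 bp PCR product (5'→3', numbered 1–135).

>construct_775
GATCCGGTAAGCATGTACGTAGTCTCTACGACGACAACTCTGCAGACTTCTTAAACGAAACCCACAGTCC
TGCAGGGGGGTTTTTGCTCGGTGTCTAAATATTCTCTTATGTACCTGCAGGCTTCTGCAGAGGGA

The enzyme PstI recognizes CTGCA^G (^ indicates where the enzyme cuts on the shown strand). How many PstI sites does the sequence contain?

CTGCAG occurs starting at positions 40, 70, 115, 125.
PstI cuts at 4 sites.

4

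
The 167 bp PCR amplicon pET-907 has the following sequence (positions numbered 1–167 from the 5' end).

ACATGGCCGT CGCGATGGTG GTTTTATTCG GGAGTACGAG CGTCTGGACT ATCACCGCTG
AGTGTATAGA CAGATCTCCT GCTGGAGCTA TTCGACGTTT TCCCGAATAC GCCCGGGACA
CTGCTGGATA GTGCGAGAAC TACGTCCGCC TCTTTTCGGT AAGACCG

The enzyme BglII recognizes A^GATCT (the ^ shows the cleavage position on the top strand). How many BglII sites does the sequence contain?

AGATCT occurs starting at position 72.
BglII cuts at 1 site.

1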